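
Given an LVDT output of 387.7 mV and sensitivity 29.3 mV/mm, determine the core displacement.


Displacement = Vout / sensitivity.
d = 387.7 / 29.3
d = 13.232 mm

13.232 mm


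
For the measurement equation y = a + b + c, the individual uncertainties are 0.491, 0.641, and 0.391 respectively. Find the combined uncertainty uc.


For a sum of independent quantities, uc = sqrt(u1^2 + u2^2 + u3^2).
uc = sqrt(0.491^2 + 0.641^2 + 0.391^2)
uc = sqrt(0.241081 + 0.410881 + 0.152881)
uc = 0.8971

0.8971


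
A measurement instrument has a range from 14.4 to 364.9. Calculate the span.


Span = upper range - lower range.
Span = 364.9 - (14.4)
Span = 350.5

350.5


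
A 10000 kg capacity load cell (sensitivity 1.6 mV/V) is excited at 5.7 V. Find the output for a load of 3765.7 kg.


Vout = rated_output * Vex * (load / capacity).
Vout = 1.6 * 5.7 * (3765.7 / 10000)
Vout = 1.6 * 5.7 * 0.37657
Vout = 3.434 mV

3.434 mV


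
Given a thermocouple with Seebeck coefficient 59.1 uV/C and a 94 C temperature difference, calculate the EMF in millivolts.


The thermocouple output V = sensitivity * dT.
V = 59.1 uV/C * 94 C
V = 5555.4 uV
V = 5.555 mV

5.555 mV


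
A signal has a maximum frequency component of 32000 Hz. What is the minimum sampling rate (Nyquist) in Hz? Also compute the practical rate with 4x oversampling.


By Nyquist theorem, fs_min = 2 * fmax.
fs_min = 2 * 32000 = 64000 Hz
Practical rate = 4 * fs_min = 4 * 64000 = 256000 Hz

fs_min = 64000 Hz, fs_practical = 256000 Hz


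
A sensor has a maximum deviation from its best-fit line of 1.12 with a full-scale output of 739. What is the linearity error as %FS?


Linearity error = (max deviation / full scale) * 100%.
Linearity = (1.12 / 739) * 100
Linearity = 0.152 %FS

0.152 %FS


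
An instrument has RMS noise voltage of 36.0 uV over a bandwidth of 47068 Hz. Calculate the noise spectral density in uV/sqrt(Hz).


Noise spectral density = Vrms / sqrt(BW).
NSD = 36.0 / sqrt(47068)
NSD = 36.0 / 216.9516
NSD = 0.1659 uV/sqrt(Hz)

0.1659 uV/sqrt(Hz)


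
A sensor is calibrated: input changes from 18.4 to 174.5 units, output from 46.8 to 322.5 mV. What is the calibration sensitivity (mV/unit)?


Sensitivity = (y2 - y1) / (x2 - x1).
S = (322.5 - 46.8) / (174.5 - 18.4)
S = 275.7 / 156.1
S = 1.7662 mV/unit

1.7662 mV/unit


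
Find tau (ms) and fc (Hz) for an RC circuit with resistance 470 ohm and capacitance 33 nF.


Time constant: tau = R * C.
tau = 470 * 3.30e-08 = 1.551e-05 s
tau = 0.0155 ms
Cutoff frequency: fc = 1 / (2*pi*R*C).
fc = 1 / (2*pi*1.551e-05) = 10261.44 Hz

tau = 0.0155 ms, fc = 10261.44 Hz


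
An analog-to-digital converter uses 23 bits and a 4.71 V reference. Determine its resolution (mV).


The resolution (LSB) of an ADC is Vref / 2^n.
LSB = 4.71 / 2^23
LSB = 4.71 / 8388608
LSB = 5.6e-07 V = 0.00056148 mV

0.00056148 mV


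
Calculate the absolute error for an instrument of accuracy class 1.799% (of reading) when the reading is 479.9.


Absolute error = (accuracy% / 100) * reading.
Error = (1.799 / 100) * 479.9
Error = 0.01799 * 479.9
Error = 8.6334

8.6334


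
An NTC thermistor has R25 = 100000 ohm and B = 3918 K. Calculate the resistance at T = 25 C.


NTC thermistor equation: Rt = R25 * exp(B * (1/T - 1/T25)).
T in Kelvin: 298.15 K, T25 = 298.15 K
1/T - 1/T25 = 1/298.15 - 1/298.15 = 0.0
B * (1/T - 1/T25) = 3918 * 0.0 = 0.0
Rt = 100000 * exp(0.0) = 100000.0 ohm

100000.0 ohm


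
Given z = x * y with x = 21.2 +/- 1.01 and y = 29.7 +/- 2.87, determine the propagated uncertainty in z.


For a product z = x*y, the relative uncertainty is:
uz/z = sqrt((ux/x)^2 + (uy/y)^2)
Relative uncertainties: ux/x = 1.01/21.2 = 0.047642
uy/y = 2.87/29.7 = 0.096633
z = 21.2 * 29.7 = 629.6
uz = 629.6 * sqrt(0.047642^2 + 0.096633^2) = 67.837

67.837


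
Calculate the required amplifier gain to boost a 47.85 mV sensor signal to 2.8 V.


Gain = Vout / Vin (converting to same units).
G = 2.8 V / 47.85 mV
G = 2800.0 mV / 47.85 mV
G = 58.52

58.52


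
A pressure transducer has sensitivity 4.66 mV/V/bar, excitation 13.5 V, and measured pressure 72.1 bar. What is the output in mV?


Output = sensitivity * Vex * P.
Vout = 4.66 * 13.5 * 72.1
Vout = 62.91 * 72.1
Vout = 4535.81 mV

4535.81 mV


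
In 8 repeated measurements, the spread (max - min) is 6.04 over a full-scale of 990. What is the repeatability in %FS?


Repeatability = (spread / full scale) * 100%.
R = (6.04 / 990) * 100
R = 0.61 %FS

0.61 %FS


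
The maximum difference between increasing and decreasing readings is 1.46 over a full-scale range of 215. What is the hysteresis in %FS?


Hysteresis = (max difference / full scale) * 100%.
H = (1.46 / 215) * 100
H = 0.679 %FS

0.679 %FS


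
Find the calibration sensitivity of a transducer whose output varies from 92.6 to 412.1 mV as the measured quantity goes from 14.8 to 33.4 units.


Sensitivity = (y2 - y1) / (x2 - x1).
S = (412.1 - 92.6) / (33.4 - 14.8)
S = 319.5 / 18.6
S = 17.1774 mV/unit

17.1774 mV/unit


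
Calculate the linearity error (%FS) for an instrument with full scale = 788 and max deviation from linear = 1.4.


Linearity error = (max deviation / full scale) * 100%.
Linearity = (1.4 / 788) * 100
Linearity = 0.178 %FS

0.178 %FS


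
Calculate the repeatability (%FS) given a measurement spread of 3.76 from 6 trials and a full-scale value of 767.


Repeatability = (spread / full scale) * 100%.
R = (3.76 / 767) * 100
R = 0.49 %FS

0.49 %FS


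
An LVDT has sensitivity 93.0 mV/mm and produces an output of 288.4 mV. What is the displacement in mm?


Displacement = Vout / sensitivity.
d = 288.4 / 93.0
d = 3.101 mm

3.101 mm


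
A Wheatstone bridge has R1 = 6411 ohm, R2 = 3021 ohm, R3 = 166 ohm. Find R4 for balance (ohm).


At balance: R1*R4 = R2*R3, so R4 = R2*R3/R1.
R4 = 3021 * 166 / 6411
R4 = 501486 / 6411
R4 = 78.22 ohm

78.22 ohm


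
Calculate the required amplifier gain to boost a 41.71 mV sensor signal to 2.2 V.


Gain = Vout / Vin (converting to same units).
G = 2.2 V / 41.71 mV
G = 2200.0 mV / 41.71 mV
G = 52.75

52.75


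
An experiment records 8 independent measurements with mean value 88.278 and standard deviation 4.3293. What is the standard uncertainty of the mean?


The standard uncertainty for Type A evaluation is u = s / sqrt(n).
u = 4.3293 / sqrt(8)
u = 4.3293 / 2.8284
u = 1.5306

1.5306


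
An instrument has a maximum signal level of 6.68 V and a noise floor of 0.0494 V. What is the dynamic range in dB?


Dynamic range = 20 * log10(Vmax / Vnoise).
DR = 20 * log10(6.68 / 0.0494)
DR = 20 * log10(135.22)
DR = 42.62 dB

42.62 dB


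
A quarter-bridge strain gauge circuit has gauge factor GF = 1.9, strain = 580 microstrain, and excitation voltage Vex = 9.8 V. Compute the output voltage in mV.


Quarter bridge output: Vout = (GF * epsilon * Vex) / 4.
Vout = (1.9 * 580e-6 * 9.8) / 4
Vout = 0.0107996 / 4 V
Vout = 0.0026999 V = 2.6999 mV

2.6999 mV


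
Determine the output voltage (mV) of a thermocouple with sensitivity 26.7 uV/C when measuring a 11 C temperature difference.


The thermocouple output V = sensitivity * dT.
V = 26.7 uV/C * 11 C
V = 293.7 uV
V = 0.294 mV

0.294 mV


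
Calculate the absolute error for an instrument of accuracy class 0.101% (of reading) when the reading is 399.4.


Absolute error = (accuracy% / 100) * reading.
Error = (0.101 / 100) * 399.4
Error = 0.00101 * 399.4
Error = 0.4034

0.4034


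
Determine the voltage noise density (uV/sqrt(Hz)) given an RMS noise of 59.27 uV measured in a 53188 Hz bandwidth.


Noise spectral density = Vrms / sqrt(BW).
NSD = 59.27 / sqrt(53188)
NSD = 59.27 / 230.6252
NSD = 0.257 uV/sqrt(Hz)

0.257 uV/sqrt(Hz)


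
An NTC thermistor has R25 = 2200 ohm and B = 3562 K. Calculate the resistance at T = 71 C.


NTC thermistor equation: Rt = R25 * exp(B * (1/T - 1/T25)).
T in Kelvin: 344.15 K, T25 = 298.15 K
1/T - 1/T25 = 1/344.15 - 1/298.15 = -0.00044831
B * (1/T - 1/T25) = 3562 * -0.00044831 = -1.5969
Rt = 2200 * exp(-1.5969) = 445.6 ohm

445.6 ohm


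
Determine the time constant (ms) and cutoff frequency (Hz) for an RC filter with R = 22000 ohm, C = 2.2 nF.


Time constant: tau = R * C.
tau = 22000 * 2.20e-09 = 4.84e-05 s
tau = 0.0484 ms
Cutoff frequency: fc = 1 / (2*pi*R*C).
fc = 1 / (2*pi*4.84e-05) = 3288.33 Hz

tau = 0.0484 ms, fc = 3288.33 Hz


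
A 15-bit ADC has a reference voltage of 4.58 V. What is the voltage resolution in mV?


The resolution (LSB) of an ADC is Vref / 2^n.
LSB = 4.58 / 2^15
LSB = 4.58 / 32768
LSB = 0.00013977 V = 0.13977051 mV

0.13977051 mV


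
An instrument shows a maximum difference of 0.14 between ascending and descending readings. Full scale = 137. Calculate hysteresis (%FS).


Hysteresis = (max difference / full scale) * 100%.
H = (0.14 / 137) * 100
H = 0.102 %FS

0.102 %FS


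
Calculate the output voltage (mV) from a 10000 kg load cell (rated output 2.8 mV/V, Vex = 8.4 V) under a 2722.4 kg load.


Vout = rated_output * Vex * (load / capacity).
Vout = 2.8 * 8.4 * (2722.4 / 10000)
Vout = 2.8 * 8.4 * 0.27224
Vout = 6.403 mV

6.403 mV


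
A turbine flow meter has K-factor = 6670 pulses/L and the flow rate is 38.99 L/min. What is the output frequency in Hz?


Frequency = K * Q / 60 (converting L/min to L/s).
f = 6670 * 38.99 / 60
f = 260063.3 / 60
f = 4334.39 Hz

4334.39 Hz


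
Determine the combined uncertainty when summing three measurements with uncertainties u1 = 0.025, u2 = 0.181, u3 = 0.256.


For a sum of independent quantities, uc = sqrt(u1^2 + u2^2 + u3^2).
uc = sqrt(0.025^2 + 0.181^2 + 0.256^2)
uc = sqrt(0.000625 + 0.032761 + 0.065536)
uc = 0.3145

0.3145


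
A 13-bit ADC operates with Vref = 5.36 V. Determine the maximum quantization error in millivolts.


The maximum quantization error is +/- LSB/2.
LSB = Vref / 2^n = 5.36 / 8192 = 0.0006543 V
Max error = LSB / 2 = 0.0006543 / 2 = 0.00032715 V
Max error = 0.3271 mV

0.3271 mV


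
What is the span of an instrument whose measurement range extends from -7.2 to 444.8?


Span = upper range - lower range.
Span = 444.8 - (-7.2)
Span = 452.0

452.0


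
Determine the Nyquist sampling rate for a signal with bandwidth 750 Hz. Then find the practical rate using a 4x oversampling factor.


By Nyquist theorem, fs_min = 2 * fmax.
fs_min = 2 * 750 = 1500 Hz
Practical rate = 4 * fs_min = 4 * 1500 = 6000 Hz

fs_min = 1500 Hz, fs_practical = 6000 Hz


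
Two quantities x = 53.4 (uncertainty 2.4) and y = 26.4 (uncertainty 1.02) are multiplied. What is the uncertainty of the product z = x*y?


For a product z = x*y, the relative uncertainty is:
uz/z = sqrt((ux/x)^2 + (uy/y)^2)
Relative uncertainties: ux/x = 2.4/53.4 = 0.044944
uy/y = 1.02/26.4 = 0.038636
z = 53.4 * 26.4 = 1409.8
uz = 1409.8 * sqrt(0.044944^2 + 0.038636^2) = 83.554

83.554


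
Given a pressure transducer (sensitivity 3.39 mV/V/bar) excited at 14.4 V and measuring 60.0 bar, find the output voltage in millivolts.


Output = sensitivity * Vex * P.
Vout = 3.39 * 14.4 * 60.0
Vout = 48.816 * 60.0
Vout = 2928.96 mV

2928.96 mV


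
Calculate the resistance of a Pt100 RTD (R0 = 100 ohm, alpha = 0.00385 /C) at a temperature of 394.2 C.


The RTD equation: Rt = R0 * (1 + alpha * T).
Rt = 100 * (1 + 0.00385 * 394.2)
Rt = 100 * (1 + 1.51767)
Rt = 100 * 2.51767
Rt = 251.767 ohm

251.767 ohm


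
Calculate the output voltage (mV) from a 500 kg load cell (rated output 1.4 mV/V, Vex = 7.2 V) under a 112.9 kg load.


Vout = rated_output * Vex * (load / capacity).
Vout = 1.4 * 7.2 * (112.9 / 500)
Vout = 1.4 * 7.2 * 0.2258
Vout = 2.276 mV

2.276 mV


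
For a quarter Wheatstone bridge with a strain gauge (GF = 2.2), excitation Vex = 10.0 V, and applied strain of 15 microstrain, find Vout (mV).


Quarter bridge output: Vout = (GF * epsilon * Vex) / 4.
Vout = (2.2 * 15e-6 * 10.0) / 4
Vout = 0.00033 / 4 V
Vout = 8.25e-05 V = 0.0825 mV

0.0825 mV


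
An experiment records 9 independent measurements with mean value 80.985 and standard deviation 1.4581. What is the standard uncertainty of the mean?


The standard uncertainty for Type A evaluation is u = s / sqrt(n).
u = 1.4581 / sqrt(9)
u = 1.4581 / 3.0
u = 0.486

0.486


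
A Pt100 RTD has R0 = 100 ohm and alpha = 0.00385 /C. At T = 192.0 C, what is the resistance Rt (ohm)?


The RTD equation: Rt = R0 * (1 + alpha * T).
Rt = 100 * (1 + 0.00385 * 192.0)
Rt = 100 * (1 + 0.7392)
Rt = 100 * 1.7392
Rt = 173.92 ohm

173.92 ohm


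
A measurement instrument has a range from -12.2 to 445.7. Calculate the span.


Span = upper range - lower range.
Span = 445.7 - (-12.2)
Span = 457.9

457.9


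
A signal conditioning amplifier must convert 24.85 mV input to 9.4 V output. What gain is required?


Gain = Vout / Vin (converting to same units).
G = 9.4 V / 24.85 mV
G = 9400.0 mV / 24.85 mV
G = 378.27

378.27


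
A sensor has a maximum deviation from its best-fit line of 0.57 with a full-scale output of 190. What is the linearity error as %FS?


Linearity error = (max deviation / full scale) * 100%.
Linearity = (0.57 / 190) * 100
Linearity = 0.3 %FS

0.3 %FS


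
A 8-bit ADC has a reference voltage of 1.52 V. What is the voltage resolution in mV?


The resolution (LSB) of an ADC is Vref / 2^n.
LSB = 1.52 / 2^8
LSB = 1.52 / 256
LSB = 0.0059375 V = 5.9375 mV

5.9375 mV


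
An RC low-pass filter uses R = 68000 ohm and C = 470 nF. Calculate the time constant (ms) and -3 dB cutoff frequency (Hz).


Time constant: tau = R * C.
tau = 68000 * 4.70e-07 = 0.03196 s
tau = 31.96 ms
Cutoff frequency: fc = 1 / (2*pi*R*C).
fc = 1 / (2*pi*0.03196) = 4.98 Hz

tau = 31.96 ms, fc = 4.98 Hz


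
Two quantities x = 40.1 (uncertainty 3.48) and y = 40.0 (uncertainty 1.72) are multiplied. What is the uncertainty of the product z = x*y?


For a product z = x*y, the relative uncertainty is:
uz/z = sqrt((ux/x)^2 + (uy/y)^2)
Relative uncertainties: ux/x = 3.48/40.1 = 0.086783
uy/y = 1.72/40.0 = 0.043
z = 40.1 * 40.0 = 1604.0
uz = 1604.0 * sqrt(0.086783^2 + 0.043^2) = 155.35

155.35


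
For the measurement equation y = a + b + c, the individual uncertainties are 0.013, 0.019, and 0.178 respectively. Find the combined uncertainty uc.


For a sum of independent quantities, uc = sqrt(u1^2 + u2^2 + u3^2).
uc = sqrt(0.013^2 + 0.019^2 + 0.178^2)
uc = sqrt(0.000169 + 0.000361 + 0.031684)
uc = 0.1795

0.1795


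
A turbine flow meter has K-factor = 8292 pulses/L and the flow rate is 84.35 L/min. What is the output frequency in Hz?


Frequency = K * Q / 60 (converting L/min to L/s).
f = 8292 * 84.35 / 60
f = 699430.2 / 60
f = 11657.17 Hz

11657.17 Hz


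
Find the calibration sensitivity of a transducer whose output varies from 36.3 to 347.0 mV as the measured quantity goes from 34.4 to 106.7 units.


Sensitivity = (y2 - y1) / (x2 - x1).
S = (347.0 - 36.3) / (106.7 - 34.4)
S = 310.7 / 72.3
S = 4.2974 mV/unit

4.2974 mV/unit


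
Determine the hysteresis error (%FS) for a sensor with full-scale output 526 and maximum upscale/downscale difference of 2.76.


Hysteresis = (max difference / full scale) * 100%.
H = (2.76 / 526) * 100
H = 0.525 %FS

0.525 %FS


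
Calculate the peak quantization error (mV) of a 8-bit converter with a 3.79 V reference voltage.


The maximum quantization error is +/- LSB/2.
LSB = Vref / 2^n = 3.79 / 256 = 0.01480469 V
Max error = LSB / 2 = 0.01480469 / 2 = 0.00740234 V
Max error = 7.4023 mV

7.4023 mV


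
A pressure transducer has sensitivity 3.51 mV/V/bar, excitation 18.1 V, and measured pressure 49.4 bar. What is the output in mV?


Output = sensitivity * Vex * P.
Vout = 3.51 * 18.1 * 49.4
Vout = 63.531 * 49.4
Vout = 3138.43 mV

3138.43 mV


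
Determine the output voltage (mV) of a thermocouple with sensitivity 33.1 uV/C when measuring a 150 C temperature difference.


The thermocouple output V = sensitivity * dT.
V = 33.1 uV/C * 150 C
V = 4965.0 uV
V = 4.965 mV

4.965 mV


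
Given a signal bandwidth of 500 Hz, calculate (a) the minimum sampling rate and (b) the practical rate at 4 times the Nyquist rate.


By Nyquist theorem, fs_min = 2 * fmax.
fs_min = 2 * 500 = 1000 Hz
Practical rate = 4 * fs_min = 4 * 1000 = 4000 Hz

fs_min = 1000 Hz, fs_practical = 4000 Hz


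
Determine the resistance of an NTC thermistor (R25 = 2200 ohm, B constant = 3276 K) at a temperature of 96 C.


NTC thermistor equation: Rt = R25 * exp(B * (1/T - 1/T25)).
T in Kelvin: 369.15 K, T25 = 298.15 K
1/T - 1/T25 = 1/369.15 - 1/298.15 = -0.00064509
B * (1/T - 1/T25) = 3276 * -0.00064509 = -2.1133
Rt = 2200 * exp(-2.1133) = 265.8 ohm

265.8 ohm


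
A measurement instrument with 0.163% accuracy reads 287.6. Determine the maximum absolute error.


Absolute error = (accuracy% / 100) * reading.
Error = (0.163 / 100) * 287.6
Error = 0.00163 * 287.6
Error = 0.4688

0.4688


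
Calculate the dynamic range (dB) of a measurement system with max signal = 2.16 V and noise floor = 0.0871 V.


Dynamic range = 20 * log10(Vmax / Vnoise).
DR = 20 * log10(2.16 / 0.0871)
DR = 20 * log10(24.8)
DR = 27.89 dB

27.89 dB


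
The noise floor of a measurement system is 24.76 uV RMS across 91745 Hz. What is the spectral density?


Noise spectral density = Vrms / sqrt(BW).
NSD = 24.76 / sqrt(91745)
NSD = 24.76 / 302.8944
NSD = 0.0817 uV/sqrt(Hz)

0.0817 uV/sqrt(Hz)


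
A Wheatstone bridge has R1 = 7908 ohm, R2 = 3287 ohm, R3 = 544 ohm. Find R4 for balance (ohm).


At balance: R1*R4 = R2*R3, so R4 = R2*R3/R1.
R4 = 3287 * 544 / 7908
R4 = 1788128 / 7908
R4 = 226.12 ohm

226.12 ohm


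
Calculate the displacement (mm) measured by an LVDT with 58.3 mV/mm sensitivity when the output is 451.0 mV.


Displacement = Vout / sensitivity.
d = 451.0 / 58.3
d = 7.736 mm

7.736 mm


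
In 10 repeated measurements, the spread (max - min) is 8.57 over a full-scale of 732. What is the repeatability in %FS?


Repeatability = (spread / full scale) * 100%.
R = (8.57 / 732) * 100
R = 1.171 %FS

1.171 %FS


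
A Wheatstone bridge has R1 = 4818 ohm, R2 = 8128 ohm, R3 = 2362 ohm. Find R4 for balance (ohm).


At balance: R1*R4 = R2*R3, so R4 = R2*R3/R1.
R4 = 8128 * 2362 / 4818
R4 = 19198336 / 4818
R4 = 3984.71 ohm

3984.71 ohm


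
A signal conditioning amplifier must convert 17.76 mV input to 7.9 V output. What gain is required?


Gain = Vout / Vin (converting to same units).
G = 7.9 V / 17.76 mV
G = 7900.0 mV / 17.76 mV
G = 444.82

444.82


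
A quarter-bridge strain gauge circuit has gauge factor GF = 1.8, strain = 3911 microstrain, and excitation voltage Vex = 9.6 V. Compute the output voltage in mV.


Quarter bridge output: Vout = (GF * epsilon * Vex) / 4.
Vout = (1.8 * 3911e-6 * 9.6) / 4
Vout = 0.06758208 / 4 V
Vout = 0.01689552 V = 16.8955 mV

16.8955 mV


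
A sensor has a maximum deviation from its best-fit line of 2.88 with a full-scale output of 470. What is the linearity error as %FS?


Linearity error = (max deviation / full scale) * 100%.
Linearity = (2.88 / 470) * 100
Linearity = 0.613 %FS

0.613 %FS


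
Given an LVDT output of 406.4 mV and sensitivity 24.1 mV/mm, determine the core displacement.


Displacement = Vout / sensitivity.
d = 406.4 / 24.1
d = 16.863 mm

16.863 mm


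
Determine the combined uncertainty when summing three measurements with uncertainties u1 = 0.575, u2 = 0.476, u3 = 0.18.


For a sum of independent quantities, uc = sqrt(u1^2 + u2^2 + u3^2).
uc = sqrt(0.575^2 + 0.476^2 + 0.18^2)
uc = sqrt(0.330625 + 0.226576 + 0.0324)
uc = 0.7679

0.7679


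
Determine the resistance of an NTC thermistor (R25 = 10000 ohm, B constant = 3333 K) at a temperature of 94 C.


NTC thermistor equation: Rt = R25 * exp(B * (1/T - 1/T25)).
T in Kelvin: 367.15 K, T25 = 298.15 K
1/T - 1/T25 = 1/367.15 - 1/298.15 = -0.00063033
B * (1/T - 1/T25) = 3333 * -0.00063033 = -2.1009
Rt = 10000 * exp(-2.1009) = 1223.5 ohm

1223.5 ohm


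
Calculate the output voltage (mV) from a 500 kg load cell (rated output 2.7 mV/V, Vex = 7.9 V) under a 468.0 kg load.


Vout = rated_output * Vex * (load / capacity).
Vout = 2.7 * 7.9 * (468.0 / 500)
Vout = 2.7 * 7.9 * 0.936
Vout = 19.965 mV

19.965 mV


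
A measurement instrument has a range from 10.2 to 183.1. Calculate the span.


Span = upper range - lower range.
Span = 183.1 - (10.2)
Span = 172.9

172.9


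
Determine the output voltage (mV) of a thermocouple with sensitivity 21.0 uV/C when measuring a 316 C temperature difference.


The thermocouple output V = sensitivity * dT.
V = 21.0 uV/C * 316 C
V = 6636.0 uV
V = 6.636 mV

6.636 mV


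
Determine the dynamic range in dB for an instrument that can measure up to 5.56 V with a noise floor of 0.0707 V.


Dynamic range = 20 * log10(Vmax / Vnoise).
DR = 20 * log10(5.56 / 0.0707)
DR = 20 * log10(78.64)
DR = 37.91 dB

37.91 dB


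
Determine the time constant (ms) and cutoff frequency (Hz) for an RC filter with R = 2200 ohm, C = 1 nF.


Time constant: tau = R * C.
tau = 2200 * 1.00e-09 = 2.2e-06 s
tau = 0.0022 ms
Cutoff frequency: fc = 1 / (2*pi*R*C).
fc = 1 / (2*pi*2.2e-06) = 72343.16 Hz

tau = 0.0022 ms, fc = 72343.16 Hz


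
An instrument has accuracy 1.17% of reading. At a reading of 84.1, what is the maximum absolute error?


Absolute error = (accuracy% / 100) * reading.
Error = (1.17 / 100) * 84.1
Error = 0.0117 * 84.1
Error = 0.984

0.984


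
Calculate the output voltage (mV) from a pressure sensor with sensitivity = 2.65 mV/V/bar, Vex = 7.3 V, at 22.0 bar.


Output = sensitivity * Vex * P.
Vout = 2.65 * 7.3 * 22.0
Vout = 19.345 * 22.0
Vout = 425.59 mV

425.59 mV


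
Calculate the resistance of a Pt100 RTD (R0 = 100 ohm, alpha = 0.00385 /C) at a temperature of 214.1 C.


The RTD equation: Rt = R0 * (1 + alpha * T).
Rt = 100 * (1 + 0.00385 * 214.1)
Rt = 100 * (1 + 0.824285)
Rt = 100 * 1.824285
Rt = 182.429 ohm

182.429 ohm


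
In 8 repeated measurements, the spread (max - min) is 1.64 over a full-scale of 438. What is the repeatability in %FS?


Repeatability = (spread / full scale) * 100%.
R = (1.64 / 438) * 100
R = 0.374 %FS

0.374 %FS


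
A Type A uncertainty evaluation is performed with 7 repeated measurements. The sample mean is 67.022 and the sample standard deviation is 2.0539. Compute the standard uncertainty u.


The standard uncertainty for Type A evaluation is u = s / sqrt(n).
u = 2.0539 / sqrt(7)
u = 2.0539 / 2.6458
u = 0.7763

0.7763


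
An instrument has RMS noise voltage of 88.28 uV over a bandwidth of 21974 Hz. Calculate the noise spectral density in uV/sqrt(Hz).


Noise spectral density = Vrms / sqrt(BW).
NSD = 88.28 / sqrt(21974)
NSD = 88.28 / 148.2363
NSD = 0.5955 uV/sqrt(Hz)

0.5955 uV/sqrt(Hz)


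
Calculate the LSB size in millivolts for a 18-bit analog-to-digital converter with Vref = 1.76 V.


The resolution (LSB) of an ADC is Vref / 2^n.
LSB = 1.76 / 2^18
LSB = 1.76 / 262144
LSB = 6.71e-06 V = 0.00671387 mV

0.00671387 mV


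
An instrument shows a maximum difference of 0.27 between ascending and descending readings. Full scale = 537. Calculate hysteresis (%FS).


Hysteresis = (max difference / full scale) * 100%.
H = (0.27 / 537) * 100
H = 0.05 %FS

0.05 %FS


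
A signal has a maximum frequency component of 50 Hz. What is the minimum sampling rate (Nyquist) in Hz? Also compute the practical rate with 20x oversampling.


By Nyquist theorem, fs_min = 2 * fmax.
fs_min = 2 * 50 = 100 Hz
Practical rate = 20 * fs_min = 20 * 100 = 2000 Hz

fs_min = 100 Hz, fs_practical = 2000 Hz


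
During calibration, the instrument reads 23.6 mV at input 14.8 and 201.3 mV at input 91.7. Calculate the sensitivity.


Sensitivity = (y2 - y1) / (x2 - x1).
S = (201.3 - 23.6) / (91.7 - 14.8)
S = 177.7 / 76.9
S = 2.3108 mV/unit

2.3108 mV/unit


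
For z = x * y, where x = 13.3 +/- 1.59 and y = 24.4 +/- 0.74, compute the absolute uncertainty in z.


For a product z = x*y, the relative uncertainty is:
uz/z = sqrt((ux/x)^2 + (uy/y)^2)
Relative uncertainties: ux/x = 1.59/13.3 = 0.119549
uy/y = 0.74/24.4 = 0.030328
z = 13.3 * 24.4 = 324.5
uz = 324.5 * sqrt(0.119549^2 + 0.030328^2) = 40.025

40.025


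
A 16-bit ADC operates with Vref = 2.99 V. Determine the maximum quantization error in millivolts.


The maximum quantization error is +/- LSB/2.
LSB = Vref / 2^n = 2.99 / 65536 = 4.562e-05 V
Max error = LSB / 2 = 4.562e-05 / 2 = 2.281e-05 V
Max error = 0.0228 mV

0.0228 mV


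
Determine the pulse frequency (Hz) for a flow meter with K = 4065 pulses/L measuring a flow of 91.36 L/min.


Frequency = K * Q / 60 (converting L/min to L/s).
f = 4065 * 91.36 / 60
f = 371378.4 / 60
f = 6189.64 Hz

6189.64 Hz


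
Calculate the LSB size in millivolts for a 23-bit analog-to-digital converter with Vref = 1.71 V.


The resolution (LSB) of an ADC is Vref / 2^n.
LSB = 1.71 / 2^23
LSB = 1.71 / 8388608
LSB = 2e-07 V = 0.00020385 mV

0.00020385 mV


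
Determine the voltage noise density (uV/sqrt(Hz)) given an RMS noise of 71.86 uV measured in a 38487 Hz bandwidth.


Noise spectral density = Vrms / sqrt(BW).
NSD = 71.86 / sqrt(38487)
NSD = 71.86 / 196.181
NSD = 0.3663 uV/sqrt(Hz)

0.3663 uV/sqrt(Hz)


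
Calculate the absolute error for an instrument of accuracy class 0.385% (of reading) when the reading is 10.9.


Absolute error = (accuracy% / 100) * reading.
Error = (0.385 / 100) * 10.9
Error = 0.00385 * 10.9
Error = 0.042

0.042


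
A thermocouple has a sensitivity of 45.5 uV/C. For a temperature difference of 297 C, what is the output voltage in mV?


The thermocouple output V = sensitivity * dT.
V = 45.5 uV/C * 297 C
V = 13513.5 uV
V = 13.514 mV

13.514 mV


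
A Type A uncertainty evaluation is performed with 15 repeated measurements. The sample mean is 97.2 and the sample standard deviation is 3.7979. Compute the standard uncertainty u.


The standard uncertainty for Type A evaluation is u = s / sqrt(n).
u = 3.7979 / sqrt(15)
u = 3.7979 / 3.873
u = 0.9806

0.9806


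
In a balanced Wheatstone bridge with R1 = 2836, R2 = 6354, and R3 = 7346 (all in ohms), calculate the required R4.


At balance: R1*R4 = R2*R3, so R4 = R2*R3/R1.
R4 = 6354 * 7346 / 2836
R4 = 46676484 / 2836
R4 = 16458.56 ohm

16458.56 ohm


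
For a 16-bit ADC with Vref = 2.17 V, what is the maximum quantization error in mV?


The maximum quantization error is +/- LSB/2.
LSB = Vref / 2^n = 2.17 / 65536 = 3.311e-05 V
Max error = LSB / 2 = 3.311e-05 / 2 = 1.656e-05 V
Max error = 0.0166 mV

0.0166 mV


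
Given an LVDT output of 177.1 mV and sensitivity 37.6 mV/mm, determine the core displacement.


Displacement = Vout / sensitivity.
d = 177.1 / 37.6
d = 4.71 mm

4.71 mm


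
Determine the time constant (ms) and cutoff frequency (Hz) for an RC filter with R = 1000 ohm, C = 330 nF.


Time constant: tau = R * C.
tau = 1000 * 3.30e-07 = 0.00033 s
tau = 0.33 ms
Cutoff frequency: fc = 1 / (2*pi*R*C).
fc = 1 / (2*pi*0.00033) = 482.29 Hz

tau = 0.33 ms, fc = 482.29 Hz


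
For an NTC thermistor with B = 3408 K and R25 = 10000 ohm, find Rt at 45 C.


NTC thermistor equation: Rt = R25 * exp(B * (1/T - 1/T25)).
T in Kelvin: 318.15 K, T25 = 298.15 K
1/T - 1/T25 = 1/318.15 - 1/298.15 = -0.00021084
B * (1/T - 1/T25) = 3408 * -0.00021084 = -0.7186
Rt = 10000 * exp(-0.7186) = 4874.5 ohm

4874.5 ohm


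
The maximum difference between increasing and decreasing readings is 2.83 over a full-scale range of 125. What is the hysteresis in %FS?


Hysteresis = (max difference / full scale) * 100%.
H = (2.83 / 125) * 100
H = 2.264 %FS

2.264 %FS


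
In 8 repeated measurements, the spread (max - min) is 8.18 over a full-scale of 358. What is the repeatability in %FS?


Repeatability = (spread / full scale) * 100%.
R = (8.18 / 358) * 100
R = 2.285 %FS

2.285 %FS


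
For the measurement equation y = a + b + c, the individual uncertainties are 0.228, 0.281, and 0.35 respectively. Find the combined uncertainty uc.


For a sum of independent quantities, uc = sqrt(u1^2 + u2^2 + u3^2).
uc = sqrt(0.228^2 + 0.281^2 + 0.35^2)
uc = sqrt(0.051984 + 0.078961 + 0.1225)
uc = 0.5034

0.5034


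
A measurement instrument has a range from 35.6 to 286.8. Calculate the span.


Span = upper range - lower range.
Span = 286.8 - (35.6)
Span = 251.2

251.2


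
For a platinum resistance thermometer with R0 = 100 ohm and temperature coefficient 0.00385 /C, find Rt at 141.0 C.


The RTD equation: Rt = R0 * (1 + alpha * T).
Rt = 100 * (1 + 0.00385 * 141.0)
Rt = 100 * (1 + 0.54285)
Rt = 100 * 1.54285
Rt = 154.285 ohm

154.285 ohm


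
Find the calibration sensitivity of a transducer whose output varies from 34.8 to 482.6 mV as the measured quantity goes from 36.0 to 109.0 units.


Sensitivity = (y2 - y1) / (x2 - x1).
S = (482.6 - 34.8) / (109.0 - 36.0)
S = 447.8 / 73.0
S = 6.1342 mV/unit

6.1342 mV/unit


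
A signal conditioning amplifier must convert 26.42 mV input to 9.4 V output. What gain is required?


Gain = Vout / Vin (converting to same units).
G = 9.4 V / 26.42 mV
G = 9400.0 mV / 26.42 mV
G = 355.79

355.79


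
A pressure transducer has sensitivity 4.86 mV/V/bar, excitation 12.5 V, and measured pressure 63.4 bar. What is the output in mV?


Output = sensitivity * Vex * P.
Vout = 4.86 * 12.5 * 63.4
Vout = 60.75 * 63.4
Vout = 3851.55 mV

3851.55 mV


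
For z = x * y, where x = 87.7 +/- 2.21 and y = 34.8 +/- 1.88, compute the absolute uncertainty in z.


For a product z = x*y, the relative uncertainty is:
uz/z = sqrt((ux/x)^2 + (uy/y)^2)
Relative uncertainties: ux/x = 2.21/87.7 = 0.0252
uy/y = 1.88/34.8 = 0.054023
z = 87.7 * 34.8 = 3052.0
uz = 3052.0 * sqrt(0.0252^2 + 0.054023^2) = 181.931

181.931


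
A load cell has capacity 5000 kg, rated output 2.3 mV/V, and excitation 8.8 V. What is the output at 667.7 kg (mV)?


Vout = rated_output * Vex * (load / capacity).
Vout = 2.3 * 8.8 * (667.7 / 5000)
Vout = 2.3 * 8.8 * 0.13354
Vout = 2.703 mV

2.703 mV


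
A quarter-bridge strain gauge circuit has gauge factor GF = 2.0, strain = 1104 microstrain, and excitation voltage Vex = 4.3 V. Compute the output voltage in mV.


Quarter bridge output: Vout = (GF * epsilon * Vex) / 4.
Vout = (2.0 * 1104e-6 * 4.3) / 4
Vout = 0.0094944 / 4 V
Vout = 0.0023736 V = 2.3736 mV

2.3736 mV


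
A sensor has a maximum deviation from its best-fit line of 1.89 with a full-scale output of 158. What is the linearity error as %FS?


Linearity error = (max deviation / full scale) * 100%.
Linearity = (1.89 / 158) * 100
Linearity = 1.196 %FS

1.196 %FS


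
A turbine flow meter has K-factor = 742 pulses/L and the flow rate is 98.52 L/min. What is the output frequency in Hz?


Frequency = K * Q / 60 (converting L/min to L/s).
f = 742 * 98.52 / 60
f = 73101.84 / 60
f = 1218.36 Hz

1218.36 Hz


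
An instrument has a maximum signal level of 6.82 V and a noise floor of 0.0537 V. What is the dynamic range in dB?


Dynamic range = 20 * log10(Vmax / Vnoise).
DR = 20 * log10(6.82 / 0.0537)
DR = 20 * log10(127.0)
DR = 42.08 dB

42.08 dB


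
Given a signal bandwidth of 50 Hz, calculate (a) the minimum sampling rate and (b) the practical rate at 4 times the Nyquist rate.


By Nyquist theorem, fs_min = 2 * fmax.
fs_min = 2 * 50 = 100 Hz
Practical rate = 4 * fs_min = 4 * 100 = 400 Hz

fs_min = 100 Hz, fs_practical = 400 Hz


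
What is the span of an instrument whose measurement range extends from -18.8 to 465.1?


Span = upper range - lower range.
Span = 465.1 - (-18.8)
Span = 483.9

483.9


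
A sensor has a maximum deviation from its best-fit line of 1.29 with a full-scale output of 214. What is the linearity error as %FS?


Linearity error = (max deviation / full scale) * 100%.
Linearity = (1.29 / 214) * 100
Linearity = 0.603 %FS

0.603 %FS


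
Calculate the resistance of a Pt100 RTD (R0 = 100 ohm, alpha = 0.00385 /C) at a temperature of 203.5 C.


The RTD equation: Rt = R0 * (1 + alpha * T).
Rt = 100 * (1 + 0.00385 * 203.5)
Rt = 100 * (1 + 0.783475)
Rt = 100 * 1.783475
Rt = 178.348 ohm

178.348 ohm


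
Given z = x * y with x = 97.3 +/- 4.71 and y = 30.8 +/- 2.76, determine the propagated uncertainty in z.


For a product z = x*y, the relative uncertainty is:
uz/z = sqrt((ux/x)^2 + (uy/y)^2)
Relative uncertainties: ux/x = 4.71/97.3 = 0.048407
uy/y = 2.76/30.8 = 0.08961
z = 97.3 * 30.8 = 2996.8
uz = 2996.8 * sqrt(0.048407^2 + 0.08961^2) = 305.226

305.226


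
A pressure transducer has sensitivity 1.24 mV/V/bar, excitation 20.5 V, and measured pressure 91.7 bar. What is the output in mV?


Output = sensitivity * Vex * P.
Vout = 1.24 * 20.5 * 91.7
Vout = 25.42 * 91.7
Vout = 2331.01 mV

2331.01 mV


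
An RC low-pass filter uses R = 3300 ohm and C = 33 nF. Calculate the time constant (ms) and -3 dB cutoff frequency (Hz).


Time constant: tau = R * C.
tau = 3300 * 3.30e-08 = 0.0001089 s
tau = 0.1089 ms
Cutoff frequency: fc = 1 / (2*pi*R*C).
fc = 1 / (2*pi*0.0001089) = 1461.48 Hz

tau = 0.1089 ms, fc = 1461.48 Hz


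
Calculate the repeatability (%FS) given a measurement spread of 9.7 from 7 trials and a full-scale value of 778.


Repeatability = (spread / full scale) * 100%.
R = (9.7 / 778) * 100
R = 1.247 %FS

1.247 %FS


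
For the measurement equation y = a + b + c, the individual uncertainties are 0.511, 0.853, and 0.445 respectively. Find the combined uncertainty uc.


For a sum of independent quantities, uc = sqrt(u1^2 + u2^2 + u3^2).
uc = sqrt(0.511^2 + 0.853^2 + 0.445^2)
uc = sqrt(0.261121 + 0.727609 + 0.198025)
uc = 1.0894

1.0894


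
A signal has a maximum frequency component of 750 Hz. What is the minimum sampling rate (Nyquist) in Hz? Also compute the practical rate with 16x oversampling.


By Nyquist theorem, fs_min = 2 * fmax.
fs_min = 2 * 750 = 1500 Hz
Practical rate = 16 * fs_min = 16 * 1500 = 24000 Hz

fs_min = 1500 Hz, fs_practical = 24000 Hz


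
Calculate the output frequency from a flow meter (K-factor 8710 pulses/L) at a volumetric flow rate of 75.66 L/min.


Frequency = K * Q / 60 (converting L/min to L/s).
f = 8710 * 75.66 / 60
f = 658998.6 / 60
f = 10983.31 Hz

10983.31 Hz


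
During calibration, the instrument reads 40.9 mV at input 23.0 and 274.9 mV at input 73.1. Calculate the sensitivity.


Sensitivity = (y2 - y1) / (x2 - x1).
S = (274.9 - 40.9) / (73.1 - 23.0)
S = 234.0 / 50.1
S = 4.6707 mV/unit

4.6707 mV/unit


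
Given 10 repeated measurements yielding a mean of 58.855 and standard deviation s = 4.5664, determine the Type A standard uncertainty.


The standard uncertainty for Type A evaluation is u = s / sqrt(n).
u = 4.5664 / sqrt(10)
u = 4.5664 / 3.1623
u = 1.444

1.444


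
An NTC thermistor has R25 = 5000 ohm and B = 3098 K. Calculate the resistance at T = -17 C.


NTC thermistor equation: Rt = R25 * exp(B * (1/T - 1/T25)).
T in Kelvin: 256.15 K, T25 = 298.15 K
1/T - 1/T25 = 1/256.15 - 1/298.15 = 0.00054995
B * (1/T - 1/T25) = 3098 * 0.00054995 = 1.7037
Rt = 5000 * exp(1.7037) = 27472.1 ohm

27472.1 ohm


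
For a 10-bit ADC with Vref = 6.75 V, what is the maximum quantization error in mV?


The maximum quantization error is +/- LSB/2.
LSB = Vref / 2^n = 6.75 / 1024 = 0.0065918 V
Max error = LSB / 2 = 0.0065918 / 2 = 0.0032959 V
Max error = 3.2959 mV

3.2959 mV


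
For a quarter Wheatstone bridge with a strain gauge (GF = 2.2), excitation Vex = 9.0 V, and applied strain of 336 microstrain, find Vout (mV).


Quarter bridge output: Vout = (GF * epsilon * Vex) / 4.
Vout = (2.2 * 336e-6 * 9.0) / 4
Vout = 0.0066528 / 4 V
Vout = 0.0016632 V = 1.6632 mV

1.6632 mV


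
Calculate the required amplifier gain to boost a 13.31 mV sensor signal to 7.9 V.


Gain = Vout / Vin (converting to same units).
G = 7.9 V / 13.31 mV
G = 7900.0 mV / 13.31 mV
G = 593.54

593.54


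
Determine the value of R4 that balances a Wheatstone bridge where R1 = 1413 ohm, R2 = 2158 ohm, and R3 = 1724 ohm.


At balance: R1*R4 = R2*R3, so R4 = R2*R3/R1.
R4 = 2158 * 1724 / 1413
R4 = 3720392 / 1413
R4 = 2632.97 ohm

2632.97 ohm


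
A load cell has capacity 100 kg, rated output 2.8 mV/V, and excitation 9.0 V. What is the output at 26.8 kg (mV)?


Vout = rated_output * Vex * (load / capacity).
Vout = 2.8 * 9.0 * (26.8 / 100)
Vout = 2.8 * 9.0 * 0.268
Vout = 6.754 mV

6.754 mV


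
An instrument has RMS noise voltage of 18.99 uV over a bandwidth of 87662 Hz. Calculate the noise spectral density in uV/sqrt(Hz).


Noise spectral density = Vrms / sqrt(BW).
NSD = 18.99 / sqrt(87662)
NSD = 18.99 / 296.0777
NSD = 0.0641 uV/sqrt(Hz)

0.0641 uV/sqrt(Hz)


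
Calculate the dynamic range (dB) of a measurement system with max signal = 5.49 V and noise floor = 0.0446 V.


Dynamic range = 20 * log10(Vmax / Vnoise).
DR = 20 * log10(5.49 / 0.0446)
DR = 20 * log10(123.09)
DR = 41.8 dB

41.8 dB


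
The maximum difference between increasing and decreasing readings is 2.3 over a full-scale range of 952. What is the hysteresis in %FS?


Hysteresis = (max difference / full scale) * 100%.
H = (2.3 / 952) * 100
H = 0.242 %FS

0.242 %FS


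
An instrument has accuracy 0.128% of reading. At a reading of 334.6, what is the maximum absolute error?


Absolute error = (accuracy% / 100) * reading.
Error = (0.128 / 100) * 334.6
Error = 0.00128 * 334.6
Error = 0.4283

0.4283


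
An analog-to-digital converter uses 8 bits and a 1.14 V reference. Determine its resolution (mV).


The resolution (LSB) of an ADC is Vref / 2^n.
LSB = 1.14 / 2^8
LSB = 1.14 / 256
LSB = 0.00445312 V = 4.453125 mV

4.453125 mV


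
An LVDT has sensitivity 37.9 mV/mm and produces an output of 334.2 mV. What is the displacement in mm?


Displacement = Vout / sensitivity.
d = 334.2 / 37.9
d = 8.818 mm

8.818 mm


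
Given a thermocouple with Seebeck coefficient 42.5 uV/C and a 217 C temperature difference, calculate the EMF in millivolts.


The thermocouple output V = sensitivity * dT.
V = 42.5 uV/C * 217 C
V = 9222.5 uV
V = 9.223 mV

9.223 mV


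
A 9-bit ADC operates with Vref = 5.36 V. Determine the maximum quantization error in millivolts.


The maximum quantization error is +/- LSB/2.
LSB = Vref / 2^n = 5.36 / 512 = 0.01046875 V
Max error = LSB / 2 = 0.01046875 / 2 = 0.00523438 V
Max error = 5.2344 mV

5.2344 mV


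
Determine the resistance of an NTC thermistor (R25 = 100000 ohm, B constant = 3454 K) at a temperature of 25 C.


NTC thermistor equation: Rt = R25 * exp(B * (1/T - 1/T25)).
T in Kelvin: 298.15 K, T25 = 298.15 K
1/T - 1/T25 = 1/298.15 - 1/298.15 = 0.0
B * (1/T - 1/T25) = 3454 * 0.0 = 0.0
Rt = 100000 * exp(0.0) = 100000.0 ohm

100000.0 ohm


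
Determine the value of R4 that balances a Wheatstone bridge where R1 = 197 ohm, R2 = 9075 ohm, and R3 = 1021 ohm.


At balance: R1*R4 = R2*R3, so R4 = R2*R3/R1.
R4 = 9075 * 1021 / 197
R4 = 9265575 / 197
R4 = 47033.38 ohm

47033.38 ohm


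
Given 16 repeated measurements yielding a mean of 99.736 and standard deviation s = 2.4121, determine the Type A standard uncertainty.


The standard uncertainty for Type A evaluation is u = s / sqrt(n).
u = 2.4121 / sqrt(16)
u = 2.4121 / 4.0
u = 0.603

0.603


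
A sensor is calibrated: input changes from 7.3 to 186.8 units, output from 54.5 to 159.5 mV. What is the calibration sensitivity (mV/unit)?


Sensitivity = (y2 - y1) / (x2 - x1).
S = (159.5 - 54.5) / (186.8 - 7.3)
S = 105.0 / 179.5
S = 0.585 mV/unit

0.585 mV/unit


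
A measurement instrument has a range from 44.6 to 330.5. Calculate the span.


Span = upper range - lower range.
Span = 330.5 - (44.6)
Span = 285.9

285.9


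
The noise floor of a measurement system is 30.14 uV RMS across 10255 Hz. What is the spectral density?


Noise spectral density = Vrms / sqrt(BW).
NSD = 30.14 / sqrt(10255)
NSD = 30.14 / 101.267
NSD = 0.2976 uV/sqrt(Hz)

0.2976 uV/sqrt(Hz)


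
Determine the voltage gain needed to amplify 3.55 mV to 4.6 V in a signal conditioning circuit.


Gain = Vout / Vin (converting to same units).
G = 4.6 V / 3.55 mV
G = 4600.0 mV / 3.55 mV
G = 1295.77

1295.77
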